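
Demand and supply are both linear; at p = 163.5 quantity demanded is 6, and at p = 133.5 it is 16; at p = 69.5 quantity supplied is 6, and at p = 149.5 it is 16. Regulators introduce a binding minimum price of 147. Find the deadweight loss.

51.01

Demand slope = (133.5 − 163.5)/(16 − 6) = −3, so p = 181.5 − 3q.
Supply slope = (149.5 − 69.5)/(16 − 6) = 8, so p = 21.5 + 8q.
Competitive equilibrium: 181.5 − 3q = 21.5 + 8q → q* = 14.5455, p* = 137.8636.
At the floor p = 147, quantity demanded = (181.5 − 147)/3 = 11.5.
Sellers' marginal cost at q' = 11.5: 21.5 + 8·11.5 = 113.5.
Δq = 14.5455 − 11.5 = 3.0455; wedge = 147 − 113.5 = 33.5.
Deadweight loss = ½ × 3.0455 × 33.5 = 51.01.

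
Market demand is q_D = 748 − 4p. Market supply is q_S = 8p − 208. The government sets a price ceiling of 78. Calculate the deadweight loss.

In inverse form: demand p = 187 − 0.25q, supply p = 26 + 0.125q.
Competitive equilibrium: 187 − 0.25q = 26 + 0.125q → q* = 429.3333, p* = 79.6667.
At the ceiling p = 78, quantity supplied = (78 − 26)/0.125 = 416.
Willingness to pay at q' = 416: 187 − 0.25·416 = 83.
Δq = 429.3333 − 416 = 13.3333; wedge = 83 − 78 = 5.
Deadweight loss = ½ × 13.3333 × 5 = 33.33.

33.33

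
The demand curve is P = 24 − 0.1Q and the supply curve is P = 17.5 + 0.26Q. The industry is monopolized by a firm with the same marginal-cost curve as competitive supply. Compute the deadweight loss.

2.77

Competitive equilibrium: 24 − 0.1Q = 17.5 + 0.26Q → Q* = 18.0556, P* = 22.1944.
Marginal revenue: MR = 24 − 0.2Q. Set MR = MC: 24 − 0.2Q = 17.5 + 0.26Q → Q_m = 14.1304.
Price P_m = 24 − 0.1·14.1304 = 22.587; MC(Q_m) = 17.5 + 0.26·14.1304 = 21.1739.
Competitive Q* = 18.0556, so ΔQ = 3.9252; wedge = 22.587 − 21.1739 = 1.4131.
Deadweight loss = ½ × 3.9252 × 1.4131 = 2.77.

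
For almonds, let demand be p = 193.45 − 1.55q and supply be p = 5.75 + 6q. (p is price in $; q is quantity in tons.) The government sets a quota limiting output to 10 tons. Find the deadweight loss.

Competitive equilibrium: 193.45 − 1.55q = 5.75 + 6q → q* = 24.8609, p* = 154.9156.
At q = 10: demand price = 193.45 − 1.55·10 = 177.95; supply price = 5.75 + 6·10 = 65.75.
Δq = 24.8609 − 10 = 14.8609; wedge = 177.95 − 65.75 = 112.2.
Deadweight loss = ½ × 14.8609 × 112.2 = $833.70.

$833.70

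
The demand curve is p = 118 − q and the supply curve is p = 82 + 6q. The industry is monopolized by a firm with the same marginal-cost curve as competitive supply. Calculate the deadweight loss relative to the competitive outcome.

Competitive equilibrium: 118 − q = 82 + 6q → q* = 5.1429, p* = 112.8571.
Marginal revenue: MR = 118 − 2q. Set MR = MC: 118 − 2q = 82 + 6q → q_m = 4.5.
Price p_m = 118 − 1·4.5 = 113.5; MC(q_m) = 82 + 6·4.5 = 109.
Competitive q* = 5.1429, so Δq = 0.6429; wedge = 113.5 − 109 = 4.5.
The triangle = ½ × 0.6429 × 4.5 = 1.45.

1.45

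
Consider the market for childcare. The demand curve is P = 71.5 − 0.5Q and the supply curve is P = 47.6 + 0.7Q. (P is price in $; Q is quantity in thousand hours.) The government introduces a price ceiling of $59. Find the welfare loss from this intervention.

Competitive equilibrium: 71.5 − 0.5Q = 47.6 + 0.7Q → Q* = 19.9167, P* = 61.5417.
At the ceiling P = 59, quantity supplied = (59 − 47.6)/0.7 = 16.2857.
Willingness to pay at Q' = 16.2857: 71.5 − 0.5·16.2857 = 63.3572.
ΔQ = 19.9167 − 16.2857 = 3.631; wedge = 63.3572 − 59 = 4.3572.
DWL = ½ × 3.631 × 4.3572 = $7.91 thousand.

$7.91 thousand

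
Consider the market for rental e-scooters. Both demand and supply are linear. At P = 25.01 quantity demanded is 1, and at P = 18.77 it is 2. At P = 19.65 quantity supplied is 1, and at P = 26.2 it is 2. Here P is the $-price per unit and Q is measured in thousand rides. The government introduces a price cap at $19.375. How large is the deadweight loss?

$1.36 thousand

Demand slope = (18.77 − 25.01)/(2 − 1) = −6.24, so P = 31.25 − 6.24Q.
Supply slope = (26.2 − 19.65)/(2 − 1) = 6.55, so P = 13.1 + 6.55Q.
Competitive equilibrium: 31.25 − 6.24Q = 13.1 + 6.55Q → Q* = 1.4191, P* = 22.395.
At the ceiling P = 19.375, quantity supplied = (19.375 − 13.1)/6.55 = 0.958.
Willingness to pay at Q' = 0.958: 31.25 − 6.24·0.958 = 25.2721.
ΔQ = 1.4191 − 0.958 = 0.4611; wedge = 25.2721 − 19.375 = 5.8971.
The triangle = ½ × 0.4611 × 5.8971 = $1.36 thousand.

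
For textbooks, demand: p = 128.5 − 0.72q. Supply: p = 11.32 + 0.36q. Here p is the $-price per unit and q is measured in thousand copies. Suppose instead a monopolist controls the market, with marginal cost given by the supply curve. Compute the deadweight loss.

Competitive equilibrium: 128.5 − 0.72q = 11.32 + 0.36q → q* = 108.5, p* = 50.38.
Marginal revenue: MR = 128.5 − 1.44q. Set MR = MC: 128.5 − 1.44q = 11.32 + 0.36q → q_m = 65.1.
Price p_m = 128.5 − 0.72·65.1 = 81.628; MC(q_m) = 11.32 + 0.36·65.1 = 34.756.
Competitive q* = 108.5, so Δq = 43.4; wedge = 81.628 − 34.756 = 46.872.
Deadweight loss = ½ × 43.4 × 46.872 = $1017.12 thousand.

$1017.12 thousand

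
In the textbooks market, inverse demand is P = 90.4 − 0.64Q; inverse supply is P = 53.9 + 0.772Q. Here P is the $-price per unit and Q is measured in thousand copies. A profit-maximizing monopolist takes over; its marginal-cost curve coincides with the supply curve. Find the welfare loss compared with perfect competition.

$45.89 thousand

Competitive equilibrium: 90.4 − 0.64Q = 53.9 + 0.772Q → Q* = 25.8499, P* = 73.8561.
Marginal revenue: MR = 90.4 − 1.28Q. Set MR = MC: 90.4 − 1.28Q = 53.9 + 0.772Q → Q_m = 17.7875.
Price P_m = 90.4 − 0.64·17.7875 = 79.016; MC(Q_m) = 53.9 + 0.772·17.7875 = 67.632.
Competitive Q* = 25.8499, so ΔQ = 8.0624; wedge = 79.016 − 67.632 = 11.384.
Deadweight loss = ½ × 8.0624 × 11.384 = $45.89 thousand.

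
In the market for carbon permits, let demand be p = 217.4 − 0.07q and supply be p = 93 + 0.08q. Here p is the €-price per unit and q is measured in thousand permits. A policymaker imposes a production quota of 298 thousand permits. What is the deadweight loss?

€21173.63 thousand

Competitive equilibrium: 217.4 − 0.07q = 93 + 0.08q → q* = 829.3333, p* = 159.3467.
At q = 298: demand price = 217.4 − 0.07·298 = 196.54; supply price = 93 + 0.08·298 = 116.84.
Δq = 829.3333 − 298 = 531.3333; wedge = 196.54 − 116.84 = 79.7.
Welfare loss = ½ × 531.3333 × 79.7 = €21173.63 thousand.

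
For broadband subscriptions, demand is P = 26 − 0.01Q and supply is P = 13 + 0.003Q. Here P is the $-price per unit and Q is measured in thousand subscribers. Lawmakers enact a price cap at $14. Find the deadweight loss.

$2888.89 thousand

Competitive equilibrium: 26 − 0.01Q = 13 + 0.003Q → Q* = 1000, P* = 16.
At the ceiling P = 14, quantity supplied = (14 − 13)/0.003 = 333.33333.
Willingness to pay at Q' = 333.33333: 26 − 0.01·333.33333 = 22.66667.
ΔQ = 1000 − 333.33333 = 666.66667; wedge = 22.66667 − 14 = 8.66667.
Deadweight loss = ½ × 666.66667 × 8.66667 = $2888.89 thousand.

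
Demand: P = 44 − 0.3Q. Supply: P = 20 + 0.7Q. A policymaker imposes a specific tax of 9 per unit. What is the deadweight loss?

Competitive equilibrium: 44 − 0.3Q = 20 + 0.7Q → Q* = 24, P* = 36.8.
With the tax, the buyer price exceeds the seller price by 9: (44 − 0.3Q) − (20 + 0.7Q) = 9 → Q' = 15.
ΔQ = 24 − 15 = 9; the wedge equals the tax, 9.
Welfare loss = ½ × 9 × 9 = 40.50.

40.50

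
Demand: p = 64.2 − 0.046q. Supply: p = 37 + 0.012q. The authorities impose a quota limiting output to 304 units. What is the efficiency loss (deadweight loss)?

Competitive equilibrium: 64.2 − 0.046q = 37 + 0.012q → q* = 468.96552, p* = 42.62759.
At q = 304: demand price = 64.2 − 0.046·304 = 50.216; supply price = 37 + 0.012·304 = 40.648.
Δq = 468.96552 − 304 = 164.96552; wedge = 50.216 − 40.648 = 9.568.
Deadweight loss = ½ × 164.96552 × 9.568 = 789.20.

789.20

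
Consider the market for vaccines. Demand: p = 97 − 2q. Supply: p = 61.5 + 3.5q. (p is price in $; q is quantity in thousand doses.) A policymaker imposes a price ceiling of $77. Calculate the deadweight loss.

Competitive equilibrium: 97 − 2q = 61.5 + 3.5q → q* = 6.4545, p* = 84.0909.
At the ceiling p = 77, quantity supplied = (77 − 61.5)/3.5 = 4.4286.
Willingness to pay at q' = 4.4286: 97 − 2·4.4286 = 88.1428.
Δq = 6.4545 − 4.4286 = 2.0259; wedge = 88.1428 − 77 = 11.1428.
DWL = ½ × 2.0259 × 11.1428 = $11.29 thousand.

$11.29 thousand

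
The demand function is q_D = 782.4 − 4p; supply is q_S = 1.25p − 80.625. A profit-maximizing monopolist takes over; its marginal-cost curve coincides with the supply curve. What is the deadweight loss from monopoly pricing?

302.68

In inverse form: demand p = 195.6 − 0.25q, supply p = 64.5 + 0.8q.
Competitive equilibrium: 195.6 − 0.25q = 64.5 + 0.8q → q* = 124.8571, p* = 164.3857.
Marginal revenue: MR = 195.6 − 0.5q. Set MR = MC: 195.6 − 0.5q = 64.5 + 0.8q → q_m = 100.8462.
Price p_m = 195.6 − 0.25·100.8462 = 170.3885; MC(q_m) = 64.5 + 0.8·100.8462 = 145.177.
Competitive q* = 124.8571, so Δq = 24.0109; wedge = 170.3885 − 145.177 = 25.2115.
DWL = ½ × 24.0109 × 25.2115 = 302.68.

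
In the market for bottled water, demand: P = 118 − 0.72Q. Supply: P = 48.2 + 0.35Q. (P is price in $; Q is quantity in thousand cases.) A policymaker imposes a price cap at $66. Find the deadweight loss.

Competitive equilibrium: 118 − 0.72Q = 48.2 + 0.35Q → Q* = 65.2336, P* = 71.0318.
At the ceiling P = 66, quantity supplied = (66 − 48.2)/0.35 = 50.8571.
Willingness to pay at Q' = 50.8571: 118 − 0.72·50.8571 = 81.3829.
ΔQ = 65.2336 − 50.8571 = 14.3765; wedge = 81.3829 − 66 = 15.3829.
Welfare loss = ½ × 14.3765 × 15.3829 = $110.58 thousand.

$110.58 thousand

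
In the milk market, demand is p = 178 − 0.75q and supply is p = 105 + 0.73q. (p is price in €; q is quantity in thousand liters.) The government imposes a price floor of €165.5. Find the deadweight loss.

€789.23 thousand

Competitive equilibrium: 178 − 0.75q = 105 + 0.73q → q* = 49.32432, p* = 141.00676.
At the floor p = 165.5, quantity demanded = (178 − 165.5)/0.75 = 16.66667.
Sellers' marginal cost at q' = 16.66667: 105 + 0.73·16.66667 = 117.16667.
Δq = 49.32432 − 16.66667 = 32.65765; wedge = 165.5 − 117.16667 = 48.33333.
The triangle = ½ × 32.65765 × 48.33333 = €789.23 thousand.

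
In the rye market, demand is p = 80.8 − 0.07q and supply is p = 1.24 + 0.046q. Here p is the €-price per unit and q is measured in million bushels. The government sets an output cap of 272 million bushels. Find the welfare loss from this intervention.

€9934.35 million

Competitive equilibrium: 80.8 − 0.07q = 1.24 + 0.046q → q* = 685.8621, p* = 32.7897.
At q = 272: demand price = 80.8 − 0.07·272 = 61.76; supply price = 1.24 + 0.046·272 = 13.752.
Δq = 685.8621 − 272 = 413.8621; wedge = 61.76 − 13.752 = 48.008.
DWL = ½ × 413.8621 × 48.008 = €9934.35 million.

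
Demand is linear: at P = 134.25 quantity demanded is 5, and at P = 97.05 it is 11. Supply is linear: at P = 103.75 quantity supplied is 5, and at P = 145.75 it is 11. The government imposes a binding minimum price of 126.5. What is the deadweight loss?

7.42

Demand slope = (97.05 − 134.25)/(11 − 5) = −6.2, so P = 165.25 − 6.2Q.
Supply slope = (145.75 − 103.75)/(11 − 5) = 7, so P = 68.75 + 7Q.
Competitive equilibrium: 165.25 − 6.2Q = 68.75 + 7Q → Q* = 7.3106, P* = 119.9242.
At the floor P = 126.5, quantity demanded = (165.25 − 126.5)/6.2 = 6.25.
Sellers' marginal cost at Q' = 6.25: 68.75 + 7·6.25 = 112.5.
ΔQ = 7.3106 − 6.25 = 1.0606; wedge = 126.5 − 112.5 = 14.
Deadweight loss = ½ × 1.0606 × 14 = 7.42.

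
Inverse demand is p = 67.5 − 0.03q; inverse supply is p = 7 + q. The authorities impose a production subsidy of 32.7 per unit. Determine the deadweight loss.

519.07

Competitive equilibrium: 67.5 − 0.03q = 7 + q → q* = 58.7379, p* = 65.7379.
The subsidy lowers effective supply by 32.7: p = q − 25.7.
New quantity: 67.5 − 0.03q = q − 25.7 → q' = 90.4854.
Overproduction Δq = 90.4854 − 58.7379 = 31.7475; wedge = subsidy = 32.7.
Deadweight loss = ½ × 31.7475 × 32.7 = 519.07.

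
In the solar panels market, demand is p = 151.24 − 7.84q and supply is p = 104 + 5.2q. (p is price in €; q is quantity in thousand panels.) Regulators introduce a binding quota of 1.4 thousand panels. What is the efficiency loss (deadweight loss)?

Competitive equilibrium: 151.24 − 7.84q = 104 + 5.2q → q* = 3.6227, p* = 122.838.
At q = 1.4: demand price = 151.24 − 7.84·1.4 = 140.264; supply price = 104 + 5.2·1.4 = 111.28.
Δq = 3.6227 − 1.4 = 2.2227; wedge = 140.264 − 111.28 = 28.984.
Deadweight loss = ½ × 2.2227 × 28.984 = €32.21 thousand.

€32.21 thousand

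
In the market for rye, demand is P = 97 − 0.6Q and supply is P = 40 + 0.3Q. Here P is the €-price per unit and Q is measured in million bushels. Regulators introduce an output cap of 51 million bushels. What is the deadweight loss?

Competitive equilibrium: 97 − 0.6Q = 40 + 0.3Q → Q* = 63.3333, P* = 59.
At Q = 51: demand price = 97 − 0.6·51 = 66.4; supply price = 40 + 0.3·51 = 55.3.
ΔQ = 63.3333 − 51 = 12.3333; wedge = 66.4 − 55.3 = 11.1.
The triangle = ½ × 12.3333 × 11.1 = €68.45 million.

€68.45 million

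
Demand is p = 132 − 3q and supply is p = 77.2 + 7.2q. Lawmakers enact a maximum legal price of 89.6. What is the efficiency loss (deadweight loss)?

Competitive equilibrium: 132 − 3q = 77.2 + 7.2q → q* = 5.3725, p* = 115.8824.
At the ceiling p = 89.6, quantity supplied = (89.6 − 77.2)/7.2 = 1.7222.
Willingness to pay at q' = 1.7222: 132 − 3·1.7222 = 126.8334.
Δq = 5.3725 − 1.7222 = 3.6503; wedge = 126.8334 − 89.6 = 37.2334.
The triangle = ½ × 3.6503 × 37.2334 = 67.96.

67.96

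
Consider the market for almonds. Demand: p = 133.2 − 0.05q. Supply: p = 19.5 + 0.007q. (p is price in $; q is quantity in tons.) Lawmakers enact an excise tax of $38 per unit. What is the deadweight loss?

Competitive equilibrium: 133.2 − 0.05q = 19.5 + 0.007q → q* = 1994.7368, p* = 33.4632.
With the tax, the buyer price exceeds the seller price by 38: (133.2 − 0.05q) − (19.5 + 0.007q) = 38 → q' = 1328.0702.
Δq = 1994.7368 − 1328.0702 = 666.6666; the wedge equals the tax, 38.
Welfare loss = ½ × 666.6666 × 38 = $12666.67.

$12666.67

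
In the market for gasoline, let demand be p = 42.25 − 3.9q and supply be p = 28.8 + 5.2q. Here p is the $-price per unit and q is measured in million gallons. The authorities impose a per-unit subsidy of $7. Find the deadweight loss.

Competitive equilibrium: 42.25 − 3.9q = 28.8 + 5.2q → q* = 1.478, p* = 36.4857.
The subsidy lowers effective supply by 7: p = 21.8 + 5.2q.
New quantity: 42.25 − 3.9q = 21.8 + 5.2q → q' = 2.2473.
Overproduction Δq = 2.2473 − 1.478 = 0.7693; wedge = subsidy = 7.
The triangle = ½ × 0.7693 × 7 = $2.69 million.

$2.69 million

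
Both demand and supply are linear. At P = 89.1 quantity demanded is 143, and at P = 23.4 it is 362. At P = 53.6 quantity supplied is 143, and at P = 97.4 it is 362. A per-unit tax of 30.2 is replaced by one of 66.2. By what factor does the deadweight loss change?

4.805

Demand slope = (23.4 − 89.1)/(362 − 143) = −0.3, so P = 132 − 0.3Q.
Supply slope = (97.4 − 53.6)/(362 − 143) = 0.2, so P = 25 + 0.2Q.
Competitive equilibrium: 132 − 0.3Q = 25 + 0.2Q → Q* = 214, P* = 67.8.
For a per-unit tax t: ΔQ = t/0.5, so DWL = ½·t·(t/0.5) = t²/1.
At t = 30.2: DWL = 912.04. At t = 66.2: DWL = 4382.44.
Ratio = (66.2/30.2)² = 4.805.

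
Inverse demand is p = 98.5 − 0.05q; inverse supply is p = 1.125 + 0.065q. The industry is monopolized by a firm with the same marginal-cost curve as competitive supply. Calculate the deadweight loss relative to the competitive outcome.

Competitive equilibrium: 98.5 − 0.05q = 1.125 + 0.065q → q* = 846.7391, p* = 56.163.
Marginal revenue: MR = 98.5 − 0.1q. Set MR = MC: 98.5 − 0.1q = 1.125 + 0.065q → q_m = 590.1515.
Price p_m = 98.5 − 0.05·590.1515 = 68.9924; MC(q_m) = 1.125 + 0.065·590.1515 = 39.4848.
Competitive q* = 846.7391, so Δq = 256.5876; wedge = 68.9924 − 39.4848 = 29.5076.
Deadweight loss = ½ × 256.5876 × 29.5076 = 3785.64.

3785.64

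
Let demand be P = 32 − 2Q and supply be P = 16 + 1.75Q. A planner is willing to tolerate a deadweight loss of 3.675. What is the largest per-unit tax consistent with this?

Competitive equilibrium: 32 − 2Q = 16 + 1.75Q → Q* = 4.2667, P* = 23.4667.
A tax t gives ΔQ = t/3.75 and wedge t, so DWL = t²/7.5.
t²/7.5 = 3.675 → t² = 27.5625 → t = 5.25.

5.25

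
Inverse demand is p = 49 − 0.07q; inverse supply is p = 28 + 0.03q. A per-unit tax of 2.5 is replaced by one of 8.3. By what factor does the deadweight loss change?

11.0224

Competitive equilibrium: 49 − 0.07q = 28 + 0.03q → q* = 210, p* = 34.3.
For a per-unit tax t: Δq = t/0.1, so DWL = ½·t·(t/0.1) = t²/0.2.
At t = 2.5: DWL = 31.25. At t = 8.3: DWL = 344.45.
Ratio = (8.3/2.5)² = 11.0224.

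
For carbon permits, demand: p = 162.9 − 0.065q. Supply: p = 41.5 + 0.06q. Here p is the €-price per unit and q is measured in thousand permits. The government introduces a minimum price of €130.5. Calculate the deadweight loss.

Competitive equilibrium: 162.9 − 0.065q = 41.5 + 0.06q → q* = 971.2, p* = 99.772.
At the floor p = 130.5, quantity demanded = (162.9 − 130.5)/0.065 = 498.4615.
Sellers' marginal cost at q' = 498.4615: 41.5 + 0.06·498.4615 = 71.4077.
Δq = 971.2 − 498.4615 = 472.7385; wedge = 130.5 − 71.4077 = 59.0923.
The triangle = ½ × 472.7385 × 59.0923 = €13967.60 thousand.

€13967.60 thousand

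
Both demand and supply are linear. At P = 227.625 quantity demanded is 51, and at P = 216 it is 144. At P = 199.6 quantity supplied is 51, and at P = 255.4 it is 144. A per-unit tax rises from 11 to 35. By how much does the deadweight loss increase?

Demand slope = (216 − 227.625)/(144 − 51) = −0.125, so P = 234 − 0.125Q.
Supply slope = (255.4 − 199.6)/(144 − 51) = 0.6, so P = 169 + 0.6Q.
Competitive equilibrium: 234 − 0.125Q = 169 + 0.6Q → Q* = 89.6552, P* = 222.7931.
For a per-unit tax t: ΔQ = t/0.725, so DWL = ½·t·(t/0.725) = t²/1.45.
At t = 11: DWL = 83.448. At t = 35: DWL = 844.828.
Increase = 844.828 − 83.448 = 761.38.

761.38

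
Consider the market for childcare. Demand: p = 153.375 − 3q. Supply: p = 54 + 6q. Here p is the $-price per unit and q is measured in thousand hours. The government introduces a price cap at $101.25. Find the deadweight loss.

Competitive equilibrium: 153.375 − 3q = 54 + 6q → q* = 11.0417, p* = 120.25.
At the ceiling p = 101.25, quantity supplied = (101.25 − 54)/6 = 7.875.
Willingness to pay at q' = 7.875: 153.375 − 3·7.875 = 129.75.
Δq = 11.0417 − 7.875 = 3.1667; wedge = 129.75 − 101.25 = 28.5.
DWL = ½ × 3.1667 × 28.5 = $45.125 thousand.

$45.125 thousand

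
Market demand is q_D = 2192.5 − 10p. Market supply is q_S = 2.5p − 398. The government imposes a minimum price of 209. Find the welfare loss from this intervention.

In inverse form: demand p = 219.25 − 0.1q, supply p = 159.2 + 0.4q.
Competitive equilibrium: 219.25 − 0.1q = 159.2 + 0.4q → q* = 120.1, p* = 207.24.
At the floor p = 209, quantity demanded = (219.25 − 209)/0.1 = 102.5.
Sellers' marginal cost at q' = 102.5: 159.2 + 0.4·102.5 = 200.2.
Δq = 120.1 − 102.5 = 17.6; wedge = 209 − 200.2 = 8.8.
DWL = ½ × 17.6 × 8.8 = 77.44.

77.44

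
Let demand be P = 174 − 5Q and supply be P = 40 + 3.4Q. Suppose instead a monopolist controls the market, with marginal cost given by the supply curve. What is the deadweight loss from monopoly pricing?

148.81

Competitive equilibrium: 174 − 5Q = 40 + 3.4Q → Q* = 15.9524, P* = 94.2381.
Marginal revenue: MR = 174 − 10Q. Set MR = MC: 174 − 10Q = 40 + 3.4Q → Q_m = 10.
Price P_m = 174 − 5·10 = 124; MC(Q_m) = 40 + 3.4·10 = 74.
Competitive Q* = 15.9524, so ΔQ = 5.9524; wedge = 124 − 74 = 50.
DWL = ½ × 5.9524 × 50 = 148.81.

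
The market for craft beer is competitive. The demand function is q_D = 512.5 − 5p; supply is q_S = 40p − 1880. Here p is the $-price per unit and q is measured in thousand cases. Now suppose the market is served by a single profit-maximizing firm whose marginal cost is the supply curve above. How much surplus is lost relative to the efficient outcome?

In inverse form: demand p = 102.5 − 0.2q, supply p = 47 + 0.025q.
Competitive equilibrium: 102.5 − 0.2q = 47 + 0.025q → q* = 246.6667, p* = 53.1667.
Marginal revenue: MR = 102.5 − 0.4q. Set MR = MC: 102.5 − 0.4q = 47 + 0.025q → q_m = 130.5882.
Price p_m = 102.5 − 0.2·130.5882 = 76.3824; MC(q_m) = 47 + 0.025·130.5882 = 50.2647.
Competitive q* = 246.6667, so Δq = 116.0785; wedge = 76.3824 − 50.2647 = 26.1177.
The triangle = ½ × 116.0785 × 26.1177 = $1515.85 thousand.

$1515.85 thousand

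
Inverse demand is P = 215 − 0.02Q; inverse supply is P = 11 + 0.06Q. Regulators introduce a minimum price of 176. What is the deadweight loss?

14400

Competitive equilibrium: 215 − 0.02Q = 11 + 0.06Q → Q* = 2550, P* = 164.
At the floor P = 176, quantity demanded = (215 − 176)/0.02 = 1950.
Sellers' marginal cost at Q' = 1950: 11 + 0.06·1950 = 128.
ΔQ = 2550 − 1950 = 600; wedge = 176 − 128 = 48.
The triangle = ½ × 600 × 48 = 14400.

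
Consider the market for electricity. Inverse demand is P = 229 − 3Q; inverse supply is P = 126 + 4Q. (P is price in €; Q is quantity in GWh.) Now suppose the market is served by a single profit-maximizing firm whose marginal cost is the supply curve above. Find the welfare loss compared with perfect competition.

Competitive equilibrium: 229 − 3Q = 126 + 4Q → Q* = 14.7143, P* = 184.8571.
Marginal revenue: MR = 229 − 6Q. Set MR = MC: 229 − 6Q = 126 + 4Q → Q_m = 10.3.
Price P_m = 229 − 3·10.3 = 198.1; MC(Q_m) = 126 + 4·10.3 = 167.2.
Competitive Q* = 14.7143, so ΔQ = 4.4143; wedge = 198.1 − 167.2 = 30.9.
The triangle = ½ × 4.4143 × 30.9 = €68.20.

€68.20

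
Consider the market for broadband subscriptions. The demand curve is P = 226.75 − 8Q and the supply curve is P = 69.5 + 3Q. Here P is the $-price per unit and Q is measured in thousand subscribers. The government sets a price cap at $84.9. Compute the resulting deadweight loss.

$461.69 thousand

Competitive equilibrium: 226.75 − 8Q = 69.5 + 3Q → Q* = 14.29545, P* = 112.38636.
At the ceiling P = 84.9, quantity supplied = (84.9 − 69.5)/3 = 5.13333.
Willingness to pay at Q' = 5.13333: 226.75 − 8·5.13333 = 185.68336.
ΔQ = 14.29545 − 5.13333 = 9.16212; wedge = 185.68336 − 84.9 = 100.78336.
The triangle = ½ × 9.16212 × 100.78336 = $461.69 thousand.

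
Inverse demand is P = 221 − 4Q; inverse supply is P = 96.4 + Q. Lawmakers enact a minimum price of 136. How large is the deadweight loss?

Competitive equilibrium: 221 − 4Q = 96.4 + Q → Q* = 24.92, P* = 121.32.
At the floor P = 136, quantity demanded = (221 − 136)/4 = 21.25.
Sellers' marginal cost at Q' = 21.25: 96.4 + 1·21.25 = 117.65.
ΔQ = 24.92 − 21.25 = 3.67; wedge = 136 − 117.65 = 18.35.
Welfare loss = ½ × 3.67 × 18.35 = 33.67.

33.67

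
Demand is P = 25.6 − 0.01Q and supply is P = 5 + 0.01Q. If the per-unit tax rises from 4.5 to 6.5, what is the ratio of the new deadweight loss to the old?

2.086

Competitive equilibrium: 25.6 − 0.01Q = 5 + 0.01Q → Q* = 1030, P* = 15.3.
For a per-unit tax t: ΔQ = t/0.02, so DWL = ½·t·(t/0.02) = t²/0.04.
At t = 4.5: DWL = 506.25. At t = 6.5: DWL = 1056.25.
Ratio = (6.5/4.5)² = 2.086.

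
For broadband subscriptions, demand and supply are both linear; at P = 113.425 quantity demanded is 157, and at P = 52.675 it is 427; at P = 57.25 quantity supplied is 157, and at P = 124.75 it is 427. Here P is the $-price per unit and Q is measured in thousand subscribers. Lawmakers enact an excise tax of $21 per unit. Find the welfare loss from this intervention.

$464.21 thousand

Demand slope = (52.675 − 113.425)/(427 − 157) = −0.225, so P = 148.75 − 0.225Q.
Supply slope = (124.75 − 57.25)/(427 − 157) = 0.25, so P = 18 + 0.25Q.
Competitive equilibrium: 148.75 − 0.225Q = 18 + 0.25Q → Q* = 275.2632, P* = 86.8158.
With the tax, the buyer price exceeds the seller price by 21: (148.75 − 0.225Q) − (18 + 0.25Q) = 21 → Q' = 231.0526.
ΔQ = 275.2632 − 231.0526 = 44.2106; the wedge equals the tax, 21.
DWL = ½ × 44.2106 × 21 = $464.21 thousand.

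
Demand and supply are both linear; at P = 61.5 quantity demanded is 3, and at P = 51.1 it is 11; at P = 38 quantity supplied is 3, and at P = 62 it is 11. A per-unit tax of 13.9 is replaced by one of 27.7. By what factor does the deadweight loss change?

3.971

Demand slope = (51.1 − 61.5)/(11 − 3) = −1.3, so P = 65.4 − 1.3Q.
Supply slope = (62 − 38)/(11 − 3) = 3, so P = 29 + 3Q.
Competitive equilibrium: 65.4 − 1.3Q = 29 + 3Q → Q* = 8.4651, P* = 54.3953.
For a per-unit tax t: ΔQ = t/4.3, so DWL = ½·t·(t/4.3) = t²/8.6.
At t = 13.9: DWL = 22.466. At t = 27.7: DWL = 89.220.
Ratio = (27.7/13.9)² = 3.971.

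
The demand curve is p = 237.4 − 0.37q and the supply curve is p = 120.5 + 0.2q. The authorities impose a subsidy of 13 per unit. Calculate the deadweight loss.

148.25

Competitive equilibrium: 237.4 − 0.37q = 120.5 + 0.2q → q* = 205.0877, p* = 161.5175.
The subsidy lowers effective supply by 13: p = 107.5 + 0.2q.
New quantity: 237.4 − 0.37q = 107.5 + 0.2q → q' = 227.8947.
Overproduction Δq = 227.8947 − 205.0877 = 22.807; wedge = subsidy = 13.
Welfare loss = ½ × 22.807 × 13 = 148.25.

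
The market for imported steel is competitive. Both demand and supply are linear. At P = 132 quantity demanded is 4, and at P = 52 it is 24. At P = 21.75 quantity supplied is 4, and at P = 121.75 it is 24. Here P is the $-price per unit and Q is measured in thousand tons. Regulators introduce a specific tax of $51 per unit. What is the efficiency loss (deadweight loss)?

Demand slope = (52 − 132)/(24 − 4) = −4, so P = 148 − 4Q.
Supply slope = (121.75 − 21.75)/(24 − 4) = 5, so P = 1.75 + 5Q.
Competitive equilibrium: 148 − 4Q = 1.75 + 5Q → Q* = 16.25, P* = 83.
With the tax, the buyer price exceeds the seller price by 51: (148 − 4Q) − (1.75 + 5Q) = 51 → Q' = 10.5833.
ΔQ = 16.25 − 10.5833 = 5.6667; the wedge equals the tax, 51.
Welfare loss = ½ × 5.6667 × 51 = $144.50 thousand.

$144.50 thousand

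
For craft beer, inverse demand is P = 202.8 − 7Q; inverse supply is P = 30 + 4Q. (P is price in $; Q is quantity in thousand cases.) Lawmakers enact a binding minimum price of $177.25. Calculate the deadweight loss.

$799.82 thousand

Competitive equilibrium: 202.8 − 7Q = 30 + 4Q → Q* = 15.7091, P* = 92.8364.
At the floor P = 177.25, quantity demanded = (202.8 − 177.25)/7 = 3.65.
Sellers' marginal cost at Q' = 3.65: 30 + 4·3.65 = 44.6.
ΔQ = 15.7091 − 3.65 = 12.0591; wedge = 177.25 − 44.6 = 132.65.
Welfare loss = ½ × 12.0591 × 132.65 = $799.82 thousand.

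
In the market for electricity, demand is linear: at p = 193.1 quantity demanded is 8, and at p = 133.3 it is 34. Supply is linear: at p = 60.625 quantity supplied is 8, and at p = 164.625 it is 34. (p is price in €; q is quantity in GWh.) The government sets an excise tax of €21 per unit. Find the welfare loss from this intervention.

Demand slope = (133.3 − 193.1)/(34 − 8) = −2.3, so p = 211.5 − 2.3q.
Supply slope = (164.625 − 60.625)/(34 − 8) = 4, so p = 28.625 + 4q.
Competitive equilibrium: 211.5 − 2.3q = 28.625 + 4q → q* = 29.0278, p* = 144.7361.
With the tax, the buyer price exceeds the seller price by 21: (211.5 − 2.3q) − (28.625 + 4q) = 21 → q' = 25.6944.
Δq = 29.0278 − 25.6944 = 3.3334; the wedge equals the tax, 21.
DWL = ½ × 3.3334 × 21 = €35.

€35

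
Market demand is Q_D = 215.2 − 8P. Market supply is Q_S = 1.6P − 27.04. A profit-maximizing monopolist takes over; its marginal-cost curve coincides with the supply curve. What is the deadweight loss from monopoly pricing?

In inverse form: demand P = 26.9 − 0.125Q, supply P = 16.9 + 0.625Q.
Competitive equilibrium: 26.9 − 0.125Q = 16.9 + 0.625Q → Q* = 13.3333, P* = 25.2333.
Marginal revenue: MR = 26.9 − 0.25Q. Set MR = MC: 26.9 − 0.25Q = 16.9 + 0.625Q → Q_m = 11.4286.
Price P_m = 26.9 − 0.125·11.4286 = 25.4714; MC(Q_m) = 16.9 + 0.625·11.4286 = 24.0429.
Competitive Q* = 13.3333, so ΔQ = 1.9047; wedge = 25.4714 − 24.0429 = 1.4285.
Welfare loss = ½ × 1.9047 × 1.4285 = 1.36.

1.36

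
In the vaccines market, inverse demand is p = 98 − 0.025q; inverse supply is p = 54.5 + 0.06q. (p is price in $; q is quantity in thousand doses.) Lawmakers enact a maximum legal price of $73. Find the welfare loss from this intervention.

Competitive equilibrium: 98 − 0.025q = 54.5 + 0.06q → q* = 511.76471, p* = 85.20588.
At the ceiling p = 73, quantity supplied = (73 − 54.5)/0.06 = 308.33333.
Willingness to pay at q' = 308.33333: 98 − 0.025·308.33333 = 90.29167.
Δq = 511.76471 − 308.33333 = 203.43138; wedge = 90.29167 − 73 = 17.29167.
Deadweight loss = ½ × 203.43138 × 17.29167 = $1758.83 thousand.

$1758.83 thousand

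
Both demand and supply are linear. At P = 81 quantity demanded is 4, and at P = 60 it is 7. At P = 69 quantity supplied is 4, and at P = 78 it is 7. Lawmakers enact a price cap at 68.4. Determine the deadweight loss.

9.80

Demand slope = (60 − 81)/(7 − 4) = −7, so P = 109 − 7Q.
Supply slope = (78 − 69)/(7 − 4) = 3, so P = 57 + 3Q.
Competitive equilibrium: 109 − 7Q = 57 + 3Q → Q* = 5.2, P* = 72.6.
At the ceiling P = 68.4, quantity supplied = (68.4 − 57)/3 = 3.8.
Willingness to pay at Q' = 3.8: 109 − 7·3.8 = 82.4.
ΔQ = 5.2 − 3.8 = 1.4; wedge = 82.4 − 68.4 = 14.
Welfare loss = ½ × 1.4 × 14 = 9.80.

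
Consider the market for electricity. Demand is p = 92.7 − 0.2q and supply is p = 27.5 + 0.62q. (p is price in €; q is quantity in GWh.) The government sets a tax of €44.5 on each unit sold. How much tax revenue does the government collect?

€1123.35

Competitive equilibrium: 92.7 − 0.2q = 27.5 + 0.62q → q* = 79.5122, p* = 76.7976.
With the tax, the buyer price exceeds the seller price by 44.5: (92.7 − 0.2q) − (27.5 + 0.62q) = 44.5 → q' = 25.2439.
Tax revenue = 44.5 × 25.2439 = €1123.35.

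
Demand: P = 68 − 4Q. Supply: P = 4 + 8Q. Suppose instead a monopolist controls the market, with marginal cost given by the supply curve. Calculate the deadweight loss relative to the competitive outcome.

Competitive equilibrium: 68 − 4Q = 4 + 8Q → Q* = 5.3333, P* = 46.6667.
Marginal revenue: MR = 68 − 8Q. Set MR = MC: 68 − 8Q = 4 + 8Q → Q_m = 4.
Price P_m = 68 − 4·4 = 52; MC(Q_m) = 4 + 8·4 = 36.
Competitive Q* = 5.3333, so ΔQ = 1.3333; wedge = 52 − 36 = 16.
Welfare loss = ½ × 1.3333 × 16 = 10.67.

10.67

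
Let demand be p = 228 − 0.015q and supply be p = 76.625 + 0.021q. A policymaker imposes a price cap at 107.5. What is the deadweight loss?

Competitive equilibrium: 228 − 0.015q = 76.625 + 0.021q → q* = 4204.8611111, p* = 164.9270833.
At the ceiling p = 107.5, quantity supplied = (107.5 − 76.625)/0.021 = 1470.2380952.
Willingness to pay at q' = 1470.2380952: 228 − 0.015·1470.2380952 = 205.9464286.
Δq = 4204.8611111 − 1470.2380952 = 2734.6230159; wedge = 205.9464286 − 107.5 = 98.4464286.
DWL = ½ × 2734.6230159 × 98.4464286 = 134606.93.

134606.93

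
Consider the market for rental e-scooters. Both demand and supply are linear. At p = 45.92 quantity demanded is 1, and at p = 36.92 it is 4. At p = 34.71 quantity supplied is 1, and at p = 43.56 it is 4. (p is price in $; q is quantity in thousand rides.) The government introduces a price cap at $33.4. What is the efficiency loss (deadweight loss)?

$16.12 thousand

Demand slope = (36.92 − 45.92)/(4 − 1) = −3, so p = 48.92 − 3q.
Supply slope = (43.56 − 34.71)/(4 − 1) = 2.95, so p = 31.76 + 2.95q.
Competitive equilibrium: 48.92 − 3q = 31.76 + 2.95q → q* = 2.884, p* = 40.2679.
At the ceiling p = 33.4, quantity supplied = (33.4 − 31.76)/2.95 = 0.5559.
Willingness to pay at q' = 0.5559: 48.92 − 3·0.5559 = 47.2523.
Δq = 2.884 − 0.5559 = 2.3281; wedge = 47.2523 − 33.4 = 13.8523.
Welfare loss = ½ × 2.3281 × 13.8523 = $16.12 thousand.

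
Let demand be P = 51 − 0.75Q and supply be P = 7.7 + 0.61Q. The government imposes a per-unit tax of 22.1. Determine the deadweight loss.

Competitive equilibrium: 51 − 0.75Q = 7.7 + 0.61Q → Q* = 31.8382, P* = 27.1213.
With the tax, the buyer price exceeds the seller price by 22.1: (51 − 0.75Q) − (7.7 + 0.61Q) = 22.1 → Q' = 15.5882.
ΔQ = 31.8382 − 15.5882 = 16.25; the wedge equals the tax, 22.1.
Deadweight loss = ½ × 16.25 × 22.1 = 179.56.

179.56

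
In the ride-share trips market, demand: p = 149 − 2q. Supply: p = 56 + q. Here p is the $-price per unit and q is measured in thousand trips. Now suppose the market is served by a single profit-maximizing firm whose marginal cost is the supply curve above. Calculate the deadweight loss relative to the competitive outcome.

Competitive equilibrium: 149 − 2q = 56 + q → q* = 31, p* = 87.
Marginal revenue: MR = 149 − 4q. Set MR = MC: 149 − 4q = 56 + q → q_m = 18.6.
Price p_m = 149 − 2·18.6 = 111.8; MC(q_m) = 56 + 1·18.6 = 74.6.
Competitive q* = 31, so Δq = 12.4; wedge = 111.8 − 74.6 = 37.2.
The triangle = ½ × 12.4 × 37.2 = $230.64 thousand.

$230.64 thousand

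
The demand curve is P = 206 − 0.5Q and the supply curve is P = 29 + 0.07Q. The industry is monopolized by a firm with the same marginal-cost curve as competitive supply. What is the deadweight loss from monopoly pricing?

Competitive equilibrium: 206 − 0.5Q = 29 + 0.07Q → Q* = 310.5263, P* = 50.7368.
Marginal revenue: MR = 206 − Q. Set MR = MC: 206 − Q = 29 + 0.07Q → Q_m = 165.4206.
Price P_m = 206 − 0.5·165.4206 = 123.2897; MC(Q_m) = 29 + 0.07·165.4206 = 40.5794.
Competitive Q* = 310.5263, so ΔQ = 145.1057; wedge = 123.2897 − 40.5794 = 82.7103.
Welfare loss = ½ × 145.1057 × 82.7103 = 6000.87.

6000.87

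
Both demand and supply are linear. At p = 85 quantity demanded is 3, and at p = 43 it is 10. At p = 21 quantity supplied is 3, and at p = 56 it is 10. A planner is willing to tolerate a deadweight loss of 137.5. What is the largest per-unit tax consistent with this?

Demand slope = (43 − 85)/(10 − 3) = −6, so p = 103 − 6q.
Supply slope = (56 − 21)/(10 − 3) = 5, so p = 6 + 5q.
Competitive equilibrium: 103 − 6q = 6 + 5q → q* = 8.8182, p* = 50.0909.
A tax t gives Δq = t/11 and wedge t, so DWL = t²/22.
t²/22 = 137.5 → t² = 3025 → t = 55.

55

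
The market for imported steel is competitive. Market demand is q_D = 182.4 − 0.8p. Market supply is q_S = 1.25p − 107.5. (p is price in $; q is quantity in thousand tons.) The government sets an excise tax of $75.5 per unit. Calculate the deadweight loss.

In inverse form: demand p = 228 − 1.25q, supply p = 86 + 0.8q.
Competitive equilibrium: 228 − 1.25q = 86 + 0.8q → q* = 69.26829, p* = 141.41463.
With the tax, the buyer price exceeds the seller price by 75.5: (228 − 1.25q) − (86 + 0.8q) = 75.5 → q' = 32.43902.
Δq = 69.26829 − 32.43902 = 36.82927; the wedge equals the tax, 75.5.
Welfare loss = ½ × 36.82927 × 75.5 = $1390.30 thousand.

$1390.30 thousand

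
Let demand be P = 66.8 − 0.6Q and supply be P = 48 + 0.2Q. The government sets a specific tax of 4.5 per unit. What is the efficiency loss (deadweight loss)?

Competitive equilibrium: 66.8 − 0.6Q = 48 + 0.2Q → Q* = 23.5, P* = 52.7.
With the tax, the buyer price exceeds the seller price by 4.5: (66.8 − 0.6Q) − (48 + 0.2Q) = 4.5 → Q' = 17.875.
ΔQ = 23.5 − 17.875 = 5.625; the wedge equals the tax, 4.5.
Deadweight loss = ½ × 5.625 × 4.5 = 12.66.

12.66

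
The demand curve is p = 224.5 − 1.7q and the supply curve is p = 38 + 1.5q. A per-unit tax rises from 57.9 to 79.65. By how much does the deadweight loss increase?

467.46

Competitive equilibrium: 224.5 − 1.7q = 38 + 1.5q → q* = 58.2813, p* = 125.4219.
For a per-unit tax t: Δq = t/3.2, so DWL = ½·t·(t/3.2) = t²/6.4.
At t = 57.9: DWL = 523.814. At t = 79.65: DWL = 991.269.
Increase = 991.269 − 523.814 = 467.46.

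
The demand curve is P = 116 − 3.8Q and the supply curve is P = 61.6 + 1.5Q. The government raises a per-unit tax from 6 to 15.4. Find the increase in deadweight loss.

Competitive equilibrium: 116 − 3.8Q = 61.6 + 1.5Q → Q* = 10.2642, P* = 76.9962.
For a per-unit tax t: ΔQ = t/5.3, so DWL = ½·t·(t/5.3) = t²/10.6.
At t = 6: DWL = 3.396. At t = 15.4: DWL = 22.374.
Increase = 22.374 − 3.396 = 18.98.

18.98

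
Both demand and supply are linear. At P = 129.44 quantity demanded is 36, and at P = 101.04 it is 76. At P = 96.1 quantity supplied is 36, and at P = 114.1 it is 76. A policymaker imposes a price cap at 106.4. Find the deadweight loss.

Demand slope = (101.04 − 129.44)/(76 − 36) = −0.71, so P = 155 − 0.71Q.
Supply slope = (114.1 − 96.1)/(76 − 36) = 0.45, so P = 79.9 + 0.45Q.
Competitive equilibrium: 155 − 0.71Q = 79.9 + 0.45Q → Q* = 64.7414, P* = 109.0336.
At the ceiling P = 106.4, quantity supplied = (106.4 − 79.9)/0.45 = 58.8889.
Willingness to pay at Q' = 58.8889: 155 − 0.71·58.8889 = 113.1889.
ΔQ = 64.7414 − 58.8889 = 5.8525; wedge = 113.1889 − 106.4 = 6.7889.
The triangle = ½ × 5.8525 × 6.7889 = 19.87.

19.87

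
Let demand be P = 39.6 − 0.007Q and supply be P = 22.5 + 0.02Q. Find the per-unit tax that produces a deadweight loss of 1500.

Competitive equilibrium: 39.6 − 0.007Q = 22.5 + 0.02Q → Q* = 633.3333, P* = 35.1667.
A tax t gives ΔQ = t/0.027 and wedge t, so DWL = t²/0.054.
t²/0.054 = 1500 → t² = 81 → t = 9.

9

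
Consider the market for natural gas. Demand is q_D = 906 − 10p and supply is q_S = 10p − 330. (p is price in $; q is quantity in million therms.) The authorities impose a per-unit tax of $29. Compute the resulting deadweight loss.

$2102.50 million

In inverse form: demand p = 90.6 − 0.1q, supply p = 33 + 0.1q.
Competitive equilibrium: 90.6 − 0.1q = 33 + 0.1q → q* = 288, p* = 61.8.
With the tax, the buyer price exceeds the seller price by 29: (90.6 − 0.1q) − (33 + 0.1q) = 29 → q' = 143.
Δq = 288 − 143 = 145; the wedge equals the tax, 29.
The triangle = ½ × 145 × 29 = $2102.50 million.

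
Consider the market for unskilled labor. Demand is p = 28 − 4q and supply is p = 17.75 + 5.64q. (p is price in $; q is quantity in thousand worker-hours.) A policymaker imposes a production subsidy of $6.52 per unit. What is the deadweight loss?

Competitive equilibrium: 28 − 4q = 17.75 + 5.64q → q* = 1.0633, p* = 23.7469.
The subsidy lowers effective supply by 6.52: p = 11.23 + 5.64q.
New quantity: 28 − 4q = 11.23 + 5.64q → q' = 1.7396.
Overproduction Δq = 1.7396 − 1.0633 = 0.6763; wedge = subsidy = 6.52.
The triangle = ½ × 0.6763 × 6.52 = $2.20 thousand.

$2.20 thousand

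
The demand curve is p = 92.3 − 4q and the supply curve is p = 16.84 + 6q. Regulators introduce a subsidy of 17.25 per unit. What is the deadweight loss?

Competitive equilibrium: 92.3 − 4q = 16.84 + 6q → q* = 7.546, p* = 62.116.
The subsidy lowers effective supply by 17.25: p = 6q − 0.41.
New quantity: 92.3 − 4q = 6q − 0.41 → q' = 9.271.
Overproduction Δq = 9.271 − 7.546 = 1.725; wedge = subsidy = 17.25.
Welfare loss = ½ × 1.725 × 17.25 = 14.88.

14.88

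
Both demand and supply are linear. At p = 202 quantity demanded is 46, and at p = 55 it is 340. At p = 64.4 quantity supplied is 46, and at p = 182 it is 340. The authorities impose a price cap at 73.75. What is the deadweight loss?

Demand slope = (55 − 202)/(340 − 46) = −0.5, so p = 225 − 0.5q.
Supply slope = (182 − 64.4)/(340 − 46) = 0.4, so p = 46 + 0.4q.
Competitive equilibrium: 225 − 0.5q = 46 + 0.4q → q* = 198.8889, p* = 125.5556.
At the ceiling p = 73.75, quantity supplied = (73.75 − 46)/0.4 = 69.375.
Willingness to pay at q' = 69.375: 225 − 0.5·69.375 = 190.3125.
Δq = 198.8889 − 69.375 = 129.5139; wedge = 190.3125 − 73.75 = 116.5625.
The triangle = ½ × 129.5139 × 116.5625 = 7548.23.

7548.23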